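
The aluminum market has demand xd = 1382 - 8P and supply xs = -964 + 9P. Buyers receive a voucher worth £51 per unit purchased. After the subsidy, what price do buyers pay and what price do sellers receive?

Pre-subsidy: 1382 - 8P = -964 + 9P gives P* = 138, x* = 278.
With the rebate, buyers effectively pay Pb = Ps − 51, where Ps is the price sellers receive.
Demand in terms of Ps becomes xd = 1382 − 8(Ps − 51) = 1790 - 8Ps. Setting this equal to supply: 1790 - 8Ps = -964 + 9Ps, so Ps = 162.
Buyers pay Pb = 162 − 51 = 111; x' = -964 + 9·162 = 494.

Buyers pay £111; sellers receive £162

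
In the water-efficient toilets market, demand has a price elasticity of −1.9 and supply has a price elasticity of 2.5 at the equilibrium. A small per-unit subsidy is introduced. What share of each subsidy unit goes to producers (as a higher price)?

For a small subsidy around the equilibrium, the benefit split depends on the relative slopes, which at a point are proportional to the elasticities.
Buyer share = εs/(εs + |εd|) = 2.5/(2.5 + 1.9) = 25/44; seller share = |εd|/(εs + |εd|) = 19/44.
So producers capture 19/44 of the subsidy.

Producer share = 19/44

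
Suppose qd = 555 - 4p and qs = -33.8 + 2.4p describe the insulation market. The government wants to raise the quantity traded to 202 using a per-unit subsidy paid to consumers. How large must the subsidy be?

Required subsidy s = 10 per unit

At q = 202, invert demand for the buyer price: pb = (555 − 202)/4 = 88.25; invert supply for the seller price: ps = (202 − (-33.8))/2.4 = 98.25.
The subsidy must fill the gap: s = ps − pb = 98.25 − 88.25 = 10.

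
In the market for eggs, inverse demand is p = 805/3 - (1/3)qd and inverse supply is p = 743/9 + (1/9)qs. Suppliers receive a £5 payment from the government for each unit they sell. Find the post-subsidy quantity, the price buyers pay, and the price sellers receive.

Pre-subsidy: 805/3 - (1/3)q = 743/9 + (1/9)q gives q* = 418 and p* = 129.
With the subsidy, sellers receive ps = pb + 5 for each unit, where pb is the price buyers pay.
On the curves, pb = 805/3 - (1/3)q and ps = 743/9 + (1/9)q; the wedge ps − pb = 5 gives 743/9 + (1/9)q − (805/3 - (1/3)q) = 5, so q' = 429.25.
Then pb = 805/3 − (1/3)·429.25 = 125.25 and ps = 743/9 + (1/9)·429.25 = 130.25.

q' = 429.25; buyers pay £125.25; sellers receive £130.25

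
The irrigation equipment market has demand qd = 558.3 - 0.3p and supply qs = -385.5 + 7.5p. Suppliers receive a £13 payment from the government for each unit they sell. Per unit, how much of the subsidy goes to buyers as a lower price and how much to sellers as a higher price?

Pre-subsidy: 558.3 - 0.3p = -385.5 + 7.5p gives p* = 121, q* = 522.
With the subsidy, sellers receive ps = pb + 13 for each unit, where pb is the price buyers pay.
Supply in terms of pb becomes qs = -385.5 + 7.5(pb + 13) = -288 + 7.5pb. Setting this equal to demand: 558.3 - 0.3pb = -288 + 7.5pb, so pb = 108.5.
Sellers receive ps = 108.5 + 13 = 121.5; q' = 558.3 − 0.3·108.5 = 525.75.
Buyers' price falls by p* − pb = 121 − 108.5 = 12.5; sellers' price rises by ps − p* = 121.5 − 121 = 0.5.

Buyers gain £12.5 per unit; sellers gain £0.5 per unit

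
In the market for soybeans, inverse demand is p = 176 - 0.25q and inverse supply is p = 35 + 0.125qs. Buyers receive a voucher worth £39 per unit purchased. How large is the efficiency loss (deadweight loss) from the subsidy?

Deadweight loss = £2028

Pre-subsidy: 176 - 0.25q = 35 + 0.125q gives q* = 376 and p* = 82.
With the rebate, buyers effectively pay pb = ps − 39, where ps is the price sellers receive.
On the curves, pb = 176 - 0.25q and ps = 35 + 0.125q; the wedge ps − pb = 39 gives 35 + 0.125q − (176 - 0.25q) = 39, so q' = 480.
Then pb = 176 − 0.25·480 = 56 and ps = 35 + 0.125·480 = 95.
The subsidy expands output by 480 − 376 = 104 past the efficient level; on those units the gap between marginal cost and willingness to pay runs from 0 up to 39.
DWL = ½ × 39 × 104 = 2028.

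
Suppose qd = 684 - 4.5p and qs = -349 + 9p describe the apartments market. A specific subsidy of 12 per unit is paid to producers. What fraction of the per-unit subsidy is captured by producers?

Pre-subsidy: 684 - 4.5p = -349 + 9p gives p* = 2066/27, q* = 1019/3.
With the subsidy, sellers receive ps = pb + 12 for each unit, where pb is the price buyers pay.
Supply in terms of pb becomes qs = -349 + 9(pb + 12) = -241 + 9pb. Setting this equal to demand: 684 - 4.5pb = -241 + 9pb, so pb = 1850/27.
Sellers receive ps = 1850/27 + 12 = 2174/27; q' = 684 − 4.5·(1850/27) = 1127/3.
Buyers' price falls by p* − pb = 2066/27 − 1850/27 = 8; sellers' price rises by ps − p* = 2174/27 − 2066/27 = 4.
So producers capture 4/12 = 1/3 of each unit of subsidy.

Producer share = 1/3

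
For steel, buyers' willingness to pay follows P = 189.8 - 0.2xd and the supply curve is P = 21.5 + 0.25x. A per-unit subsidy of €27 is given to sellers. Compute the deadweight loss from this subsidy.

Pre-subsidy: 189.8 - 0.2x = 21.5 + 0.25x gives x* = 374 and P* = 115.
With the subsidy, sellers receive Ps = Pb + 27 for each unit, where Pb is the price buyers pay.
On the curves, Pb = 189.8 - 0.2x and Ps = 21.5 + 0.25x; the wedge Ps − Pb = 27 gives 21.5 + 0.25x − (189.8 - 0.2x) = 27, so x' = 434.
Then Pb = 189.8 − 0.2·434 = 103 and Ps = 21.5 + 0.25·434 = 130.
The subsidy expands output by 434 − 374 = 60 past the efficient level; on those units the gap between marginal cost and willingness to pay runs from 0 up to 27.
DWL = ½ × 27 × 60 = 810.

Deadweight loss = €810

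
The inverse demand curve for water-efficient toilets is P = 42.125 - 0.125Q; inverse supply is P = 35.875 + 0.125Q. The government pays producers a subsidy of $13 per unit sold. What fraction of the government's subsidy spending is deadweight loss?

Pre-subsidy: 42.125 - 0.125Q = 35.875 + 0.125Q gives Q* = 25 and P* = 39.
With the subsidy, sellers receive Ps = Pb + 13 for each unit, where Pb is the price buyers pay.
On the curves, Pb = 42.125 - 0.125Q and Ps = 35.875 + 0.125Q; the wedge Ps − Pb = 13 gives 35.875 + 0.125Q − (42.125 - 0.125Q) = 13, so Q' = 77.
Then Pb = 42.125 − 0.125·77 = 32.5 and Ps = 35.875 + 0.125·77 = 45.5.
ΔCS = ½(25 + 77)(39 − 32.5) = 331.5; ΔPS = ½(25 + 77)(45.5 − 39) = 331.5.
Government spending = 13 × 77 = 1001.
DWL = ½ × 13 × (77 − 25) = 338; fraction = 338 / 1001 = 26/77.

DWL / government spending = 26/77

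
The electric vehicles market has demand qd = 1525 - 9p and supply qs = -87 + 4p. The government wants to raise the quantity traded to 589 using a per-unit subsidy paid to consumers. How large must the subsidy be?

At q = 589, invert demand for the buyer price: pb = (1525 − 589)/9 = 104; invert supply for the seller price: ps = (589 − (-87))/4 = 169.
The subsidy must fill the gap: s = ps − pb = 169 − 104 = 65.

Required subsidy s = 65 per unit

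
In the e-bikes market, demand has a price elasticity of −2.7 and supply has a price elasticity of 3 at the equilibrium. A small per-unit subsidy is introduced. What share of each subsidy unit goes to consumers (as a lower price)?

For a small subsidy around the equilibrium, the benefit split depends on the relative slopes, which at a point are proportional to the elasticities.
Buyer share = εs/(εs + |εd|) = 3/(3 + 2.7) = 10/19; seller share = |εd|/(εs + |εd|) = 9/19.

Consumer share = 10/19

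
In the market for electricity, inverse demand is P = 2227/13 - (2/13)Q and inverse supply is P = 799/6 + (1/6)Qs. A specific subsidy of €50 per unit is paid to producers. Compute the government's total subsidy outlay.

Government cost = €13750

Pre-subsidy: 2227/13 - (2/13)Q = 799/6 + (1/6)Q gives Q* = 119 and P* = 153.
With the subsidy, sellers receive Ps = Pb + 50 for each unit, where Pb is the price buyers pay.
On the curves, Pb = 2227/13 - (2/13)Q and Ps = 799/6 + (1/6)Q; the wedge Ps − Pb = 50 gives 799/6 + (1/6)Q − (2227/13 - (2/13)Q) = 50, so Q' = 275.
Then Pb = 2227/13 − (2/13)·275 = 129 and Ps = 799/6 + (1/6)·275 = 179.
Government outlay = subsidy × quantity = 50 × 275 = 13750.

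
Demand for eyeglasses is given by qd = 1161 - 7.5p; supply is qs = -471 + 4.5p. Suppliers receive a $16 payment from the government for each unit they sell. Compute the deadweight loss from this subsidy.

Deadweight loss = $360

Pre-subsidy: 1161 - 7.5p = -471 + 4.5p gives p* = 136, q* = 141.
With the subsidy, sellers receive ps = pb + 16 for each unit, where pb is the price buyers pay.
Supply in terms of pb becomes qs = -471 + 4.5(pb + 16) = -399 + 4.5pb. Setting this equal to demand: 1161 - 7.5pb = -399 + 4.5pb, so pb = 130.
Sellers receive ps = 130 + 16 = 146; q' = 1161 − 7.5·130 = 186.
The subsidy expands output by 186 − 141 = 45 past the efficient level; on those units the gap between marginal cost and willingness to pay runs from 0 up to 16.
DWL = ½ × 16 × 45 = 360.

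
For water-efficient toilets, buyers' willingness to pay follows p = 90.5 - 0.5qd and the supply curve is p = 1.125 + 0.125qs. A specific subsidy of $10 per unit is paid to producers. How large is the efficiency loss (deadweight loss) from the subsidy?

Pre-subsidy: 90.5 - 0.5q = 1.125 + 0.125q gives q* = 143 and p* = 19.
With the subsidy, sellers receive ps = pb + 10 for each unit, where pb is the price buyers pay.
On the curves, pb = 90.5 - 0.5q and ps = 1.125 + 0.125q; the wedge ps − pb = 10 gives 1.125 + 0.125q − (90.5 - 0.5q) = 10, so q' = 159.
Then pb = 90.5 − 0.5·159 = 11 and ps = 1.125 + 0.125·159 = 21.
The subsidy expands output by 159 − 143 = 16 past the efficient level; on those units the gap between marginal cost and willingness to pay runs from 0 up to 10.
DWL = ½ × 10 × 16 = 80.

Deadweight loss = $80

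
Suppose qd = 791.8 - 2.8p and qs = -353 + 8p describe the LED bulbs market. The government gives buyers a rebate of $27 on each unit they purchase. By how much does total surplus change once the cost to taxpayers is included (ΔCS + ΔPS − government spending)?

Net change in total surplus = -$756

Pre-subsidy: 791.8 - 2.8p = -353 + 8p gives p* = 106, q* = 495.
With the rebate, buyers effectively pay pb = ps − 27, where ps is the price sellers receive.
Demand in terms of ps becomes qd = 791.8 − 2.8(ps − 27) = 867.4 - 2.8ps. Setting this equal to supply: 867.4 - 2.8ps = -353 + 8ps, so ps = 113.
Buyers pay pb = 113 − 27 = 86; q' = -353 + 8·113 = 551.
ΔCS = ½(495 + 551)(106 − 86) = 10460; ΔPS = ½(495 + 551)(113 − 106) = 3661.
Government spending = 27 × 551 = 14877.
Net change = 10460 + 3661 − 14877 = -756. The loss equals the DWL triangle ½·27·56.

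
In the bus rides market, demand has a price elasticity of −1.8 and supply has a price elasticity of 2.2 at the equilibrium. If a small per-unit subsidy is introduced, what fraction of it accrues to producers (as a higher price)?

For a small subsidy around the equilibrium, the benefit split depends on the relative slopes, which at a point are proportional to the elasticities.
Buyer share = εs/(εs + |εd|) = 2.2/(2.2 + 1.8) = 0.55; seller share = |εd|/(εs + |εd|) = 0.45.
So producers capture 0.45 of the subsidy.

Producer share = 0.45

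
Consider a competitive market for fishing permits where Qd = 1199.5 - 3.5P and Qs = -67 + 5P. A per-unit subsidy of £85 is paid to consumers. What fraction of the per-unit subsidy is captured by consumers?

Consumer share = 10/17

Pre-subsidy: 1199.5 - 3.5P = -67 + 5P gives P* = 149, Q* = 678.
With the rebate, buyers effectively pay Pb = Ps − 85, where Ps is the price sellers receive.
Demand in terms of Ps becomes Qd = 1199.5 − 3.5(Ps − 85) = 1497 - 3.5Ps. Setting this equal to supply: 1497 - 3.5Ps = -67 + 5Ps, so Ps = 184.
Buyers pay Pb = 184 − 85 = 99; Q' = -67 + 5·184 = 853.
Buyers' price falls by P* − Pb = 149 − 99 = 50; sellers' price rises by Ps − P* = 184 − 149 = 35.
So consumers capture 50/85 = 10/17 of each unit of subsidy.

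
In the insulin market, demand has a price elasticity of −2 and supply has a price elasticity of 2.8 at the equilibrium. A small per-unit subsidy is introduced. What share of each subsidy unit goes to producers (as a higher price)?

For a small subsidy around the equilibrium, the benefit split depends on the relative slopes, which at a point are proportional to the elasticities.
Buyer share = εs/(εs + |εd|) = 2.8/(2.8 + 2) = 7/12; seller share = |εd|/(εs + |εd|) = 5/12.
So producers capture 5/12 of the subsidy.

Producer share = 5/12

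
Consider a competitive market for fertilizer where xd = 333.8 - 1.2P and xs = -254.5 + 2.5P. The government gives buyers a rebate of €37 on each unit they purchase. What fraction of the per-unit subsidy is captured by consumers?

Consumer share = 25/37

Pre-subsidy: 333.8 - 1.2P = -254.5 + 2.5P gives P* = 159, x* = 143.
With the rebate, buyers effectively pay Pb = Ps − 37, where Ps is the price sellers receive.
Demand in terms of Ps becomes xd = 333.8 − 1.2(Ps − 37) = 378.2 - 1.2Ps. Setting this equal to supply: 378.2 - 1.2Ps = -254.5 + 2.5Ps, so Ps = 171.
Buyers pay Pb = 171 − 37 = 134; x' = -254.5 + 2.5·171 = 173.
Buyers' price falls by P* − Pb = 159 − 134 = 25; sellers' price rises by Ps − P* = 171 − 159 = 12.
So consumers capture 25/37 = 25/37 of each unit of subsidy.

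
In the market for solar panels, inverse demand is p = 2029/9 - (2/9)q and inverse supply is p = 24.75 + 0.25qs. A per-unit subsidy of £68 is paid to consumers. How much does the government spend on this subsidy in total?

Government cost = £38692

Pre-subsidy: 2029/9 - (2/9)q = 24.75 + 0.25q gives q* = 425 and p* = 131.
With the rebate, buyers effectively pay pb = ps − 68, where ps is the price sellers receive.
On the curves, pb = 2029/9 - (2/9)q and ps = 24.75 + 0.25q; the wedge ps − pb = 68 gives 24.75 + 0.25q − (2029/9 - (2/9)q) = 68, so q' = 569.
Then pb = 2029/9 − (2/9)·569 = 99 and ps = 24.75 + 0.25·569 = 167.
Government outlay = subsidy × quantity = 68 × 569 = 38692.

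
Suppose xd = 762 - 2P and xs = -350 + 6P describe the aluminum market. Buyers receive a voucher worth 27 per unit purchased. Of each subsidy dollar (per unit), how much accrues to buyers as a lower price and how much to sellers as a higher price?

Pre-subsidy: 762 - 2P = -350 + 6P gives P* = 139, x* = 484.
With the rebate, buyers effectively pay Pb = Ps − 27, where Ps is the price sellers receive.
Demand in terms of Ps becomes xd = 762 − 2(Ps − 27) = 816 - 2Ps. Setting this equal to supply: 816 - 2Ps = -350 + 6Ps, so Ps = 145.75.
Buyers pay Pb = 145.75 − 27 = 118.75; x' = -350 + 6·145.75 = 524.5.
Buyers' price falls by P* − Pb = 139 − 118.75 = 20.25; sellers' price rises by Ps − P* = 145.75 − 139 = 6.75.

Buyers gain 20.25 per unit; sellers gain 6.75 per unit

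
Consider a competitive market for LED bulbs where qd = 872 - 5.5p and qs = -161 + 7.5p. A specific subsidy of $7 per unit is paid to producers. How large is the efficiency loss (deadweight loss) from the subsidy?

Pre-subsidy: 872 - 5.5p = -161 + 7.5p gives p* = 1033/13, q* = 11309/26.
With the subsidy, sellers receive ps = pb + 7 for each unit, where pb is the price buyers pay.
Supply in terms of pb becomes qs = -161 + 7.5(pb + 7) = -108.5 + 7.5pb. Setting this equal to demand: 872 - 5.5pb = -108.5 + 7.5pb, so pb = 1961/26.
Sellers receive ps = 1961/26 + 7 = 2143/26; q' = 872 − 5.5·(1961/26) = 23773/52.
The subsidy expands output by 23773/52 − 11309/26 = 1155/52 past the efficient level; on those units the gap between marginal cost and willingness to pay runs from 0 up to 7.
DWL = ½ × 7 × 1155/52 = 8085/104.

Deadweight loss = 8085/104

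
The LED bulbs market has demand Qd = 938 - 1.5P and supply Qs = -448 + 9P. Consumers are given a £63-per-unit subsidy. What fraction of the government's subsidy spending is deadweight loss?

Pre-subsidy: 938 - 1.5P = -448 + 9P gives P* = 132, Q* = 740.
With the rebate, buyers effectively pay Pb = Ps − 63, where Ps is the price sellers receive.
Demand in terms of Ps becomes Qd = 938 − 1.5(Ps − 63) = 1032.5 - 1.5Ps. Setting this equal to supply: 1032.5 - 1.5Ps = -448 + 9Ps, so Ps = 141.
Buyers pay Pb = 141 − 63 = 78; Q' = -448 + 9·141 = 821.
ΔCS = ½(740 + 821)(132 − 78) = 42147; ΔPS = ½(740 + 821)(141 − 132) = 7024.5.
Government spending = 63 × 821 = 51723.
DWL = ½ × 63 × (821 − 740) = 2551.5; fraction = 2551.5 / 51723 = 81/1642.

DWL / government spending = 81/1642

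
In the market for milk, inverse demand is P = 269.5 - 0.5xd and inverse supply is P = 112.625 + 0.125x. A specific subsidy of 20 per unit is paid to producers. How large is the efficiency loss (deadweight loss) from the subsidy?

Deadweight loss = 320

Pre-subsidy: 269.5 - 0.5x = 112.625 + 0.125x gives x* = 251 and P* = 144.
With the subsidy, sellers receive Ps = Pb + 20 for each unit, where Pb is the price buyers pay.
On the curves, Pb = 269.5 - 0.5x and Ps = 112.625 + 0.125x; the wedge Ps − Pb = 20 gives 112.625 + 0.125x − (269.5 - 0.5x) = 20, so x' = 283.
Then Pb = 269.5 − 0.5·283 = 128 and Ps = 112.625 + 0.125·283 = 148.
The subsidy expands output by 283 − 251 = 32 past the efficient level; on those units the gap between marginal cost and willingness to pay runs from 0 up to 20.
DWL = ½ × 20 × 32 = 320.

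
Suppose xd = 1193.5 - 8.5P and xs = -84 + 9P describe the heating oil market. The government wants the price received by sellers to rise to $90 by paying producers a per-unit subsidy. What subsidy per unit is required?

Required subsidy s = $35 per unit

At a seller price of 90, quantity supplied is -84 + 9·90 = 726.
Buyers absorb 726 only when they pay Pb with 1193.5 − 8.5·Pb = 726, i.e. Pb = 55.
s = Ps − Pb = 90 − 55 = 35.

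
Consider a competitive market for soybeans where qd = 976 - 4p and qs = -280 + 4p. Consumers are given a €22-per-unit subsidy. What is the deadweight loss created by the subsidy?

Deadweight loss = €484

Pre-subsidy: 976 - 4p = -280 + 4p gives p* = 157, q* = 348.
With the rebate, buyers effectively pay pb = ps − 22, where ps is the price sellers receive.
Demand in terms of ps becomes qd = 976 − 4(ps − 22) = 1064 - 4ps. Setting this equal to supply: 1064 - 4ps = -280 + 4ps, so ps = 168.
Buyers pay pb = 168 − 22 = 146; q' = -280 + 4·168 = 392.
The subsidy expands output by 392 − 348 = 44 past the efficient level; on those units the gap between marginal cost and willingness to pay runs from 0 up to 22.
DWL = ½ × 22 × 44 = 484.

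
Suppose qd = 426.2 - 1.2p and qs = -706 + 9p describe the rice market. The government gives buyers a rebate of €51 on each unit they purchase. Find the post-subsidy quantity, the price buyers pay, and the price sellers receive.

q' = 347; buyers pay €66; sellers receive €117

Pre-subsidy: 426.2 - 1.2p = -706 + 9p gives p* = 111, q* = 293.
With the rebate, buyers effectively pay pb = ps − 51, where ps is the price sellers receive.
Demand in terms of ps becomes qd = 426.2 − 1.2(ps − 51) = 487.4 - 1.2ps. Setting this equal to supply: 487.4 - 1.2ps = -706 + 9ps, so ps = 117.
Buyers pay pb = 117 − 51 = 66; q' = -706 + 9·117 = 347.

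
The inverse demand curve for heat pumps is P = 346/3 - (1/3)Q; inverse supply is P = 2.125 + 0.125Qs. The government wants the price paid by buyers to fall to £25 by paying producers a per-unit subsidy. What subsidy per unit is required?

At a buyer price of 25, quantity demanded is 346 − 3·25 = 271.
Sellers supply 271 only when they receive Ps = 2.125 + 0.125·271 = 36.
s = Ps − Pb = 36 − 25 = 11.

Required subsidy s = £11 per unit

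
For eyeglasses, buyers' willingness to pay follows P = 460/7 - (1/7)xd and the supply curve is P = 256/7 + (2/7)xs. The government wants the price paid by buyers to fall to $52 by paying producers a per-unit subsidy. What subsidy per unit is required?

At a buyer price of 52, quantity demanded is 460 − 7·52 = 96.
Sellers supply 96 only when they receive Ps = 256/7 + (2/7)·96 = 64.
s = Ps − Pb = 64 − 52 = 12.

Required subsidy s = $12 per unit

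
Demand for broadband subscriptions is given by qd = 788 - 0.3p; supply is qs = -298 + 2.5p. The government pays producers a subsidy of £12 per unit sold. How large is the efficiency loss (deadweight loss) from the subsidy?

Deadweight loss = 135/7

Pre-subsidy: 788 - 0.3p = -298 + 2.5p gives p* = 2715/7, q* = 9403/14.
With the subsidy, sellers receive ps = pb + 12 for each unit, where pb is the price buyers pay.
Supply in terms of pb becomes qs = -298 + 2.5(pb + 12) = -268 + 2.5pb. Setting this equal to demand: 788 - 0.3pb = -268 + 2.5pb, so pb = 2640/7.
Sellers receive ps = 2640/7 + 12 = 2724/7; q' = 788 − 0.3·(2640/7) = 4724/7.
The subsidy expands output by 4724/7 − 9403/14 = 45/14 past the efficient level; on those units the gap between marginal cost and willingness to pay runs from 0 up to 12.
DWL = ½ × 12 × 45/14 = 135/7.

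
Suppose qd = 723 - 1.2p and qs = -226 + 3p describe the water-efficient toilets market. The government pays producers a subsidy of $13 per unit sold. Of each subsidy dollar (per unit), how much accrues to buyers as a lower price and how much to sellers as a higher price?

Buyers gain 65/7 per unit; sellers gain 26/7 per unit

Pre-subsidy: 723 - 1.2p = -226 + 3p gives p* = 4745/21, q* = 3163/7.
With the subsidy, sellers receive ps = pb + 13 for each unit, where pb is the price buyers pay.
Supply in terms of pb becomes qs = -226 + 3(pb + 13) = -187 + 3pb. Setting this equal to demand: 723 - 1.2pb = -187 + 3pb, so pb = 650/3.
Sellers receive ps = 650/3 + 13 = 689/3; q' = 723 − 1.2·(650/3) = 463.
Buyers' price falls by p* − pb = 4745/21 − 650/3 = 65/7; sellers' price rises by ps − p* = 689/3 − 4745/21 = 26/7.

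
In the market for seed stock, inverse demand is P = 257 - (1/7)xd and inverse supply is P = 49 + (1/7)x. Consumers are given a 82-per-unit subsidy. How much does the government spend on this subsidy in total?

Pre-subsidy: 257 - (1/7)x = 49 + (1/7)x gives x* = 728 and P* = 153.
With the rebate, buyers effectively pay Pb = Ps − 82, where Ps is the price sellers receive.
On the curves, Pb = 257 - (1/7)x and Ps = 49 + (1/7)x; the wedge Ps − Pb = 82 gives 49 + (1/7)x − (257 - (1/7)x) = 82, so x' = 1015.
Then Pb = 257 − (1/7)·1015 = 112 and Ps = 49 + (1/7)·1015 = 194.
Government outlay = subsidy × quantity = 82 × 1015 = 83230.

Government cost = 83230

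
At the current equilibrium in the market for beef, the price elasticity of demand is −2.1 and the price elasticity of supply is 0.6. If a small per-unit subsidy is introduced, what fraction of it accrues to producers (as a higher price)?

Producer share = 7/9

For a small subsidy around the equilibrium, the benefit split depends on the relative slopes, which at a point are proportional to the elasticities.
Buyer share = εs/(εs + |εd|) = 0.6/(0.6 + 2.1) = 2/9; seller share = |εd|/(εs + |εd|) = 7/9.
So producers capture 7/9 of the subsidy.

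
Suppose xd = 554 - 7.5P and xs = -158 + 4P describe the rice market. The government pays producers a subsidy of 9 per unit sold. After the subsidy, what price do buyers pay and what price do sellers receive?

Pre-subsidy: 554 - 7.5P = -158 + 4P gives P* = 1424/23, x* = 2062/23.
With the subsidy, sellers receive Ps = Pb + 9 for each unit, where Pb is the price buyers pay.
Supply in terms of Pb becomes xs = -158 + 4(Pb + 9) = -122 + 4Pb. Setting this equal to demand: 554 - 7.5Pb = -122 + 4Pb, so Pb = 1352/23.
Sellers receive Ps = 1352/23 + 9 = 1559/23; x' = 554 − 7.5·(1352/23) = 2602/23.

Buyers pay 1352/23; sellers receive 1559/23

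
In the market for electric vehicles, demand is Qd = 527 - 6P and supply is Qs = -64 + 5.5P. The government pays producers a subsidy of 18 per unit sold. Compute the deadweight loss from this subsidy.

Deadweight loss = 10692/23

Pre-subsidy: 527 - 6P = -64 + 5.5P gives P* = 1182/23, Q* = 5029/23.
With the subsidy, sellers receive Ps = Pb + 18 for each unit, where Pb is the price buyers pay.
Supply in terms of Pb becomes Qs = -64 + 5.5(Pb + 18) = 35 + 5.5Pb. Setting this equal to demand: 527 - 6Pb = 35 + 5.5Pb, so Pb = 984/23.
Sellers receive Ps = 984/23 + 18 = 1398/23; Q' = 527 − 6·(984/23) = 6217/23.
The subsidy expands output by 6217/23 − 5029/23 = 1188/23 past the efficient level; on those units the gap between marginal cost and willingness to pay runs from 0 up to 18.
DWL = ½ × 18 × 1188/23 = 10692/23.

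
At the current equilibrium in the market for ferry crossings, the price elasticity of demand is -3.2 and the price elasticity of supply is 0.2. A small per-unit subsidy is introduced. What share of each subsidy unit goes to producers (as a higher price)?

For a small subsidy around the equilibrium, the benefit split depends on the relative slopes, which at a point are proportional to the elasticities.
Buyer share = εs/(εs + |εd|) = 0.2/(0.2 + 3.2) = 1/17; seller share = |εd|/(εs + |εd|) = 16/17.
So producers capture 16/17 of the subsidy.

Producer share = 16/17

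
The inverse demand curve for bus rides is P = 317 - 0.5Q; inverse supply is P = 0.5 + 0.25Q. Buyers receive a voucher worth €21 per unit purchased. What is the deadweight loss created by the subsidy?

Pre-subsidy: 317 - 0.5Q = 0.5 + 0.25Q gives Q* = 422 and P* = 106.
With the rebate, buyers effectively pay Pb = Ps − 21, where Ps is the price sellers receive.
On the curves, Pb = 317 - 0.5Q and Ps = 0.5 + 0.25Q; the wedge Ps − Pb = 21 gives 0.5 + 0.25Q − (317 - 0.5Q) = 21, so Q' = 450.
Then Pb = 317 − 0.5·450 = 92 and Ps = 0.5 + 0.25·450 = 113.
The subsidy expands output by 450 − 422 = 28 past the efficient level; on those units the gap between marginal cost and willingness to pay runs from 0 up to 21.
DWL = ½ × 21 × 28 = 294.

Deadweight loss = €294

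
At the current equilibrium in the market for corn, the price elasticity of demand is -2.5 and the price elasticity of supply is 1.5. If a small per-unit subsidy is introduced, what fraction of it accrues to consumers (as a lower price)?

Consumer share = 0.375

For a small subsidy around the equilibrium, the benefit split depends on the relative slopes, which at a point are proportional to the elasticities.
Buyer share = εs/(εs + |εd|) = 1.5/(1.5 + 2.5) = 0.375; seller share = |εd|/(εs + |εd|) = 0.625.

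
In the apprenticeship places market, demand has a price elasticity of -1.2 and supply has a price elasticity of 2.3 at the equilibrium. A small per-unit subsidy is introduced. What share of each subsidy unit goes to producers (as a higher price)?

Producer share = 12/35

For a small subsidy around the equilibrium, the benefit split depends on the relative slopes, which at a point are proportional to the elasticities.
Buyer share = εs/(εs + |εd|) = 2.3/(2.3 + 1.2) = 23/35; seller share = |εd|/(εs + |εd|) = 12/35.
So producers capture 12/35 of the subsidy.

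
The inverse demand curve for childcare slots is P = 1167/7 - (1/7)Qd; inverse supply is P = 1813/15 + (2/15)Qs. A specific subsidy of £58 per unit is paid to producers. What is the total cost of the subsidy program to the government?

Government cost = £21808

Pre-subsidy: 1167/7 - (1/7)Q = 1813/15 + (2/15)Q gives Q* = 166 and P* = 143.
With the subsidy, sellers receive Ps = Pb + 58 for each unit, where Pb is the price buyers pay.
On the curves, Pb = 1167/7 - (1/7)Q and Ps = 1813/15 + (2/15)Q; the wedge Ps − Pb = 58 gives 1813/15 + (2/15)Q − (1167/7 - (1/7)Q) = 58, so Q' = 376.
Then Pb = 1167/7 − (1/7)·376 = 113 and Ps = 1813/15 + (2/15)·376 = 171.
Government outlay = subsidy × quantity = 58 × 376 = 21808.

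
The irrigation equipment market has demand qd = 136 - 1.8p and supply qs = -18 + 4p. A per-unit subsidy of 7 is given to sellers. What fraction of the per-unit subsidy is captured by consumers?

Consumer share = 20/29

Pre-subsidy: 136 - 1.8p = -18 + 4p gives p* = 770/29, q* = 2558/29.
With the subsidy, sellers receive ps = pb + 7 for each unit, where pb is the price buyers pay.
Supply in terms of pb becomes qs = -18 + 4(pb + 7) = 10 + 4pb. Setting this equal to demand: 136 - 1.8pb = 10 + 4pb, so pb = 630/29.
Sellers receive ps = 630/29 + 7 = 833/29; q' = 136 − 1.8·(630/29) = 2810/29.
Buyers' price falls by p* − pb = 770/29 − 630/29 = 140/29; sellers' price rises by ps − p* = 833/29 − 770/29 = 63/29.
So consumers capture (140/29)/7 = 20/29 of each unit of subsidy.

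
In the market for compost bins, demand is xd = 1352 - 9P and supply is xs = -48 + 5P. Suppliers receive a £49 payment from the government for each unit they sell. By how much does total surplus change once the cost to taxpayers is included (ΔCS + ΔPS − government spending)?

Pre-subsidy: 1352 - 9P = -48 + 5P gives P* = 100, x* = 452.
With the subsidy, sellers receive Ps = Pb + 49 for each unit, where Pb is the price buyers pay.
Supply in terms of Pb becomes xs = -48 + 5(Pb + 49) = 197 + 5Pb. Setting this equal to demand: 1352 - 9Pb = 197 + 5Pb, so Pb = 82.5.
Sellers receive Ps = 82.5 + 49 = 131.5; x' = 1352 − 9·82.5 = 609.5.
ΔCS = ½(452 + 609.5)(100 − 82.5) = 9288.125; ΔPS = ½(452 + 609.5)(131.5 − 100) = 16718.625.
Government spending = 49 × 609.5 = 29865.5.
Net change = 9288.125 + 16718.625 − 29865.5 = -3858.75. The loss equals the DWL triangle ½·49·157.5.

Net change in total surplus = -£3858.75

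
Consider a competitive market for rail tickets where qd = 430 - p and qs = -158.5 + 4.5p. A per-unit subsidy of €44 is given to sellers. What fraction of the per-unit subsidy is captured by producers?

Producer share = 2/11

Pre-subsidy: 430 - p = -158.5 + 4.5p gives p* = 107, q* = 323.
With the subsidy, sellers receive ps = pb + 44 for each unit, where pb is the price buyers pay.
Supply in terms of pb becomes qs = -158.5 + 4.5(pb + 44) = 39.5 + 4.5pb. Setting this equal to demand: 430 - pb = 39.5 + 4.5pb, so pb = 71.
Sellers receive ps = 71 + 44 = 115; q' = 430 − 1·71 = 359.
Buyers' price falls by p* − pb = 107 − 71 = 36; sellers' price rises by ps − p* = 115 − 107 = 8.
So producers capture 8/44 = 2/11 of each unit of subsidy.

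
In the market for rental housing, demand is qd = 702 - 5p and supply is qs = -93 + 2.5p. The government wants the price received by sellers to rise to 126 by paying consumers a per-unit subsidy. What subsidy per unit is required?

At a seller price of 126, quantity supplied is -93 + 2.5·126 = 222.
Buyers absorb 222 only when they pay pb with 702 − 5·pb = 222, i.e. pb = 96.
s = ps − pb = 126 − 96 = 30.

Required subsidy s = 30 per unit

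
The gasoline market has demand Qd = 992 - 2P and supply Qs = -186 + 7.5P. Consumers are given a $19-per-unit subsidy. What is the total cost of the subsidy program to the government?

Government cost = $14706

Pre-subsidy: 992 - 2P = -186 + 7.5P gives P* = 124, Q* = 744.
With the rebate, buyers effectively pay Pb = Ps − 19, where Ps is the price sellers receive.
Demand in terms of Ps becomes Qd = 992 − 2(Ps − 19) = 1030 - 2Ps. Setting this equal to supply: 1030 - 2Ps = -186 + 7.5Ps, so Ps = 128.
Buyers pay Pb = 128 − 19 = 109; Q' = -186 + 7.5·128 = 774.
Government outlay = subsidy × quantity = 19 × 774 = 14706.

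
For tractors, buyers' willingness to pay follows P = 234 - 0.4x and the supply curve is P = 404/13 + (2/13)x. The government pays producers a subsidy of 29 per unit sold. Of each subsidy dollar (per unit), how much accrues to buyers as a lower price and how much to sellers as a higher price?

Buyers gain 377/18 per unit; sellers gain 145/18 per unit

Pre-subsidy: 234 - 0.4x = 404/13 + (2/13)x gives x* = 6595/18 and P* = 787/9.
With the subsidy, sellers receive Ps = Pb + 29 for each unit, where Pb is the price buyers pay.
On the curves, Pb = 234 - 0.4x and Ps = 404/13 + (2/13)x; the wedge Ps − Pb = 29 gives 404/13 + (2/13)x − (234 - 0.4x) = 29, so x' = 418.75.
Then Pb = 234 − 0.4·418.75 = 66.5 and Ps = 404/13 + (2/13)·418.75 = 95.5.
Buyers' price falls by P* − Pb = 787/9 − 66.5 = 377/18; sellers' price rises by Ps − P* = 95.5 − 787/9 = 145/18.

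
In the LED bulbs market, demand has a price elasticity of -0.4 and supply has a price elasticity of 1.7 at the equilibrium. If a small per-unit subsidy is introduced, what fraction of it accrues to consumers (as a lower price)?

Consumer share = 17/21

For a small subsidy around the equilibrium, the benefit split depends on the relative slopes, which at a point are proportional to the elasticities.
Buyer share = εs/(εs + |εd|) = 1.7/(1.7 + 0.4) = 17/21; seller share = |εd|/(εs + |εd|) = 4/21.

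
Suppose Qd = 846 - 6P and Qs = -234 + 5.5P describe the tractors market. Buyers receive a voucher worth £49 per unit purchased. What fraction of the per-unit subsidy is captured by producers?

Producer share = 12/23

Pre-subsidy: 846 - 6P = -234 + 5.5P gives P* = 2160/23, Q* = 6498/23.
With the rebate, buyers effectively pay Pb = Ps − 49, where Ps is the price sellers receive.
Demand in terms of Ps becomes Qd = 846 − 6(Ps − 49) = 1140 - 6Ps. Setting this equal to supply: 1140 - 6Ps = -234 + 5.5Ps, so Ps = 2748/23.
Buyers pay Pb = 2748/23 − 49 = 1621/23; Q' = -234 + 5.5·(2748/23) = 9732/23.
Buyers' price falls by P* − Pb = 2160/23 − 1621/23 = 539/23; sellers' price rises by Ps − P* = 2748/23 − 2160/23 = 588/23.
So producers capture (588/23)/49 = 12/23 of each unit of subsidy.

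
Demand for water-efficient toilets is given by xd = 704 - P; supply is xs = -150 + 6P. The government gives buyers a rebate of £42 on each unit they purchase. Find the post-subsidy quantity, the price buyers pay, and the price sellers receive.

Pre-subsidy: 704 - P = -150 + 6P gives P* = 122, x* = 582.
With the rebate, buyers effectively pay Pb = Ps − 42, where Ps is the price sellers receive.
Demand in terms of Ps becomes xd = 704 − 1(Ps − 42) = 746 - Ps. Setting this equal to supply: 746 - Ps = -150 + 6Ps, so Ps = 128.
Buyers pay Pb = 128 − 42 = 86; x' = -150 + 6·128 = 618.

x' = 618; buyers pay £86; sellers receive £128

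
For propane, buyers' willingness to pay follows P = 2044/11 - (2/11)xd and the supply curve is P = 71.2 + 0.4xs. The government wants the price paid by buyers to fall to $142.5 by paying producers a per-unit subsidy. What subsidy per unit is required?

Required subsidy s = $24 per unit

At a buyer price of 142.5, quantity demanded is 1022 − 5.5·142.5 = 238.25.
Sellers supply 238.25 only when they receive Ps = 71.2 + 0.4·238.25 = 166.5.
s = Ps − Pb = 166.5 − 142.5 = 24.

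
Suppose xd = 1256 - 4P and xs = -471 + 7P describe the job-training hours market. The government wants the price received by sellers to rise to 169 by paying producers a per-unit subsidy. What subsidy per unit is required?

At a seller price of 169, quantity supplied is -471 + 7·169 = 712.
Buyers absorb 712 only when they pay Pb with 1256 − 4·Pb = 712, i.e. Pb = 136.
s = Ps − Pb = 169 − 136 = 33.

Required subsidy s = 33 per unit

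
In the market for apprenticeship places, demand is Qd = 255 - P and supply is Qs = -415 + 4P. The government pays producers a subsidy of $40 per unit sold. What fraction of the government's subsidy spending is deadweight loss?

Pre-subsidy: 255 - P = -415 + 4P gives P* = 134, Q* = 121.
With the subsidy, sellers receive Ps = Pb + 40 for each unit, where Pb is the price buyers pay.
Supply in terms of Pb becomes Qs = -415 + 4(Pb + 40) = -255 + 4Pb. Setting this equal to demand: 255 - Pb = -255 + 4Pb, so Pb = 102.
Sellers receive Ps = 102 + 40 = 142; Q' = 255 − 1·102 = 153.
ΔCS = ½(121 + 153)(134 − 102) = 4384; ΔPS = ½(121 + 153)(142 − 134) = 1096.
Government spending = 40 × 153 = 6120.
DWL = ½ × 40 × (153 − 121) = 640; fraction = 640 / 6120 = 16/153.

DWL / government spending = 16/153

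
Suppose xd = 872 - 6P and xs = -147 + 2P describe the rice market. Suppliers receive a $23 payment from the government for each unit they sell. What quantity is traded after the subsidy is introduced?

x' = 142.25

Pre-subsidy: 872 - 6P = -147 + 2P gives P* = 127.375, x* = 107.75.
With the subsidy, sellers receive Ps = Pb + 23 for each unit, where Pb is the price buyers pay.
Supply in terms of Pb becomes xs = -147 + 2(Pb + 23) = -101 + 2Pb. Setting this equal to demand: 872 - 6Pb = -101 + 2Pb, so Pb = 121.625.
Sellers receive Ps = 121.625 + 23 = 144.625; x' = 872 − 6·121.625 = 142.25.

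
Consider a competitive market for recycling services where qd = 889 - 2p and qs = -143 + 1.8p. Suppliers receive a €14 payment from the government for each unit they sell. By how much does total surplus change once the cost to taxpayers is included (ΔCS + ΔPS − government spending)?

Pre-subsidy: 889 - 2p = -143 + 1.8p gives p* = 5160/19, q* = 6571/19.
With the subsidy, sellers receive ps = pb + 14 for each unit, where pb is the price buyers pay.
Supply in terms of pb becomes qs = -143 + 1.8(pb + 14) = -117.8 + 1.8pb. Setting this equal to demand: 889 - 2pb = -117.8 + 1.8pb, so pb = 5034/19.
Sellers receive ps = 5034/19 + 14 = 5300/19; q' = 889 − 2·(5034/19) = 6823/19.
ΔCS = ½(6571/19 + 6823/19)(5160/19 − 5034/19) = 843822/361; ΔPS = ½(6571/19 + 6823/19)(5300/19 − 5160/19) = 937580/361.
Government spending = 14 × 6823/19 = 95522/19.
Net change = 843822/361 + 937580/361 − 95522/19 = -1764/19. The loss equals the DWL triangle ½·14·252/19.

Net change in total surplus = -1764/19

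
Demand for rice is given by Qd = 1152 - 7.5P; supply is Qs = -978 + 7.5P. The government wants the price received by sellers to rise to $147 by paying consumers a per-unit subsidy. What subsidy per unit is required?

At a seller price of 147, quantity supplied is -978 + 7.5·147 = 124.5.
Buyers absorb 124.5 only when they pay Pb with 1152 − 7.5·Pb = 124.5, i.e. Pb = 137.
s = Ps − Pb = 147 − 137 = 10.

Required subsidy s = $10 per unit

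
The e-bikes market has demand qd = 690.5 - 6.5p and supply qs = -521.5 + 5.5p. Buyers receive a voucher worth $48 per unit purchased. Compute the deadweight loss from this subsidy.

Pre-subsidy: 690.5 - 6.5p = -521.5 + 5.5p gives p* = 101, q* = 34.
With the rebate, buyers effectively pay pb = ps − 48, where ps is the price sellers receive.
Demand in terms of ps becomes qd = 690.5 − 6.5(ps − 48) = 1002.5 - 6.5ps. Setting this equal to supply: 1002.5 - 6.5ps = -521.5 + 5.5ps, so ps = 127.
Buyers pay pb = 127 − 48 = 79; q' = -521.5 + 5.5·127 = 177.
The subsidy expands output by 177 − 34 = 143 past the efficient level; on those units the gap between marginal cost and willingness to pay runs from 0 up to 48.
DWL = ½ × 48 × 143 = 3432.

Deadweight loss = $3432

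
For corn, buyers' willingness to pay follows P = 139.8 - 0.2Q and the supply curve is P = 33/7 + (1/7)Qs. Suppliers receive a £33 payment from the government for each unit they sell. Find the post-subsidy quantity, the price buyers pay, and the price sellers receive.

Q' = 490.25; buyers pay £41.75; sellers receive £74.75

Pre-subsidy: 139.8 - 0.2Q = 33/7 + (1/7)Q gives Q* = 394 and P* = 61.
With the subsidy, sellers receive Ps = Pb + 33 for each unit, where Pb is the price buyers pay.
On the curves, Pb = 139.8 - 0.2Q and Ps = 33/7 + (1/7)Q; the wedge Ps − Pb = 33 gives 33/7 + (1/7)Q − (139.8 - 0.2Q) = 33, so Q' = 490.25.
Then Pb = 139.8 − 0.2·490.25 = 41.75 and Ps = 33/7 + (1/7)·490.25 = 74.75.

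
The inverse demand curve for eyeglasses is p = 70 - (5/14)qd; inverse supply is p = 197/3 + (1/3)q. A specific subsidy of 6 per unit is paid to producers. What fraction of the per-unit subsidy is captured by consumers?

Consumer share = 15/29

Pre-subsidy: 70 - (5/14)q = 197/3 + (1/3)q gives q* = 182/29 and p* = 1965/29.
With the subsidy, sellers receive ps = pb + 6 for each unit, where pb is the price buyers pay.
On the curves, pb = 70 - (5/14)q and ps = 197/3 + (1/3)q; the wedge ps − pb = 6 gives 197/3 + (1/3)q − (70 - (5/14)q) = 6, so q' = 434/29.
Then pb = 70 − (5/14)·(434/29) = 1875/29 and ps = 197/3 + (1/3)·(434/29) = 2049/29.
Buyers' price falls by p* − pb = 1965/29 − 1875/29 = 90/29; sellers' price rises by ps − p* = 2049/29 − 1965/29 = 84/29.
So consumers capture (90/29)/6 = 15/29 of each unit of subsidy.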